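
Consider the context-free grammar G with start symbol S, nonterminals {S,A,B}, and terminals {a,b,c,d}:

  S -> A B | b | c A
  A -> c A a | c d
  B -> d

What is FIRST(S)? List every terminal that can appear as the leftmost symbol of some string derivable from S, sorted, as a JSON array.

FIRST sets, iterate to fixpoint:
pass 1:
  A via A→c A a: +{c}
  B via B→d: +{d}
  S via S→A B: +{c}
  S via S→b: +{b}
  FIRST[S]={b,c}  FIRST[A]={c}  FIRST[B]={d}
pass 2: (stable)
  FIRST[S]={b,c}  FIRST[A]={c}  FIRST[B]={d}

FIRST(S) = ["b", "c"]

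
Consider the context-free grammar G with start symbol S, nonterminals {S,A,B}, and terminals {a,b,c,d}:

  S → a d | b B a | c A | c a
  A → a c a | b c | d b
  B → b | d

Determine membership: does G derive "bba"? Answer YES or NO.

Convert to CNF:
  S -> T0 T3 | T1 A | T1 T0 | T2 X5
  A -> T0 X4 | T2 T1 | T3 T2
  B -> b | d
  T0 -> a
  T1 -> c
  T2 -> b
  T3 -> d
  X4 -> T1 T0
  X5 -> B T0

CYK fill:
  [0..0]={B,T2}  "b"  orig:{B}
  [1..1]={B,T2}  "b"  orig:{B}
  [2..2]={T0}  "a"  orig:{}
  [0..1]=∅  "bb"
  [1..2]={X5}  "ba"  orig:{}
  [0..2]={S}  "bba"

S ∈ T[0,2] ⇒ YES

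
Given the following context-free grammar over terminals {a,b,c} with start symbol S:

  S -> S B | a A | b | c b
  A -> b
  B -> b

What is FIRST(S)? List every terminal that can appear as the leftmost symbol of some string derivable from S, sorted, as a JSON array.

FIRST sets, iterate to fixpoint:
iter 1:
  A via A→b: +{b}
  B via B→b: +{b}
  S via S→a A: +{a}
  S via S→b: +{b}
  S via S→c b: +{c}
  FIRST[S]={a,b,c}  FIRST[A]={b}  FIRST[B]={b}
iter 2: done
  FIRST[S]={a,b,c}  FIRST[A]={b}  FIRST[B]={b}

FIRST(S) = ["a", "b", "c"]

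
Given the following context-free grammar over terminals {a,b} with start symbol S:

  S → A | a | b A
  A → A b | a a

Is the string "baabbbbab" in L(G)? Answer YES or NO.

Convert to CNF:
  S -> A T0 | T0 A | T1 T1 | a
  A -> A T0 | T1 T1
  T0 -> b
  T1 -> a

Fill CYK table bottom-up:
  T[0,0] 'b' = {T0}  orig:{}
  T[1,1] 'a' = {S,T1}  orig:{S}
  T[2,2] 'a' = {S,T1}  orig:{S}
  T[3,3] 'b' = {T0}  orig:{}
  T[4,4] 'b' = {T0}  orig:{}
  T[5,5] 'b' = {T0}  orig:{}
  T[6,6] 'b' = {T0}  orig:{}
  T[7,7] 'a' = {S,T1}  orig:{S}
  T[8,8] 'b' = {T0}  orig:{}
  T[0,1] 'ba' = ∅
  T[1,2] 'aa' = {A,S}
  T[2,3] 'ab' = ∅
  T[3,4] 'bb' = ∅
  T[4,5] 'bb' = ∅
  T[5,6] 'bb' = ∅
  T[6,7] 'ba' = ∅
  T[7,8] 'ab' = ∅
  T[0,2] 'baa' = {S}
  T[1,3] 'aab' = {A,S}
  T[2,4] 'abb' = ∅
  T[3,5] 'bbb' = ∅
  T[4,6] 'bbb' = ∅
  T[5,7] 'bba' = ∅
  T[6,8] 'bab' = ∅
  T[0,3] 'baab' = {S}
  T[1,4] 'aabb' = {A,S}
  T[2,5] 'abbb' = ∅
  T[3,6] 'bbbb' = ∅
  T[4,7] 'bbba' = ∅
  T[5,8] 'bbab' = ∅
  T[0,4] 'baabb' = {S}
  T[1,5] 'aabbb' = {A,S}
  T[2,6] 'abbbb' = ∅
  T[3,7] 'bbbba' = ∅
  T[4,8] 'bbbab' = ∅
  T[0,5] 'baabbb' = {S}
  T[1,6] 'aabbbb' = {A,S}
  T[2,7] 'abbbba' = ∅
  T[3,8] 'bbbbab' = ∅
  T[0,6] 'baabbbb' = {S}
  T[1,7] 'aabbbba' = ∅
  T[2,8] 'abbbbab' = ∅
  T[0,7] 'baabbbba' = ∅
  T[1,8] 'aabbbbab' = ∅
  T[0,8] 'baabbbbab' = ∅

S ∉ T[0,8] ⇒ NO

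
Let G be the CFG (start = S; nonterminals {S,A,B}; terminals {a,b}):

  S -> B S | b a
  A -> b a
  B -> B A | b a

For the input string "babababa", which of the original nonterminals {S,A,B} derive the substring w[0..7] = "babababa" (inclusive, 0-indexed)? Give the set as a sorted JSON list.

Convert to CNF:
  S -> B S | T0 T1
  A -> T0 T1
  B -> B A | T0 T1
  T0 -> b
  T1 -> a

CYK table (by increasing span), restricted to cells inside w[0..7]:
  T[0,0] 'b' = {T0}  orig:{}
  T[1,1] 'a' = {T1}  orig:{}
  T[2,2] 'b' = {T0}  orig:{}
  T[3,3] 'a' = {T1}  orig:{}
  T[4,4] 'b' = {T0}  orig:{}
  T[5,5] 'a' = {T1}  orig:{}
  T[6,6] 'b' = {T0}  orig:{}
  T[7,7] 'a' = {T1}  orig:{}
  T[0,1] 'ba' = {A,B,S}
  T[1,2] 'ab' = ∅
  T[2,3] 'ba' = {A,B,S}
  T[3,4] 'ab' = ∅
  T[4,5] 'ba' = {A,B,S}
  T[5,6] 'ab' = ∅
  T[6,7] 'ba' = {A,B,S}
  T[0,2] 'bab' = ∅
  T[1,3] 'aba' = ∅
  T[2,4] 'bab' = ∅
  T[3,5] 'aba' = ∅
  T[4,6] 'bab' = ∅
  T[5,7] 'aba' = ∅
  T[0,3] 'baba' = {B,S}
  T[1,4] 'abab' = ∅
  T[2,5] 'baba' = {B,S}
  T[3,6] 'abab' = ∅
  T[4,7] 'baba' = {B,S}
  T[0,4] 'babab' = ∅
  T[1,5] 'ababa' = ∅
  T[2,6] 'babab' = ∅
  T[3,7] 'ababa' = ∅
  T[0,5] 'bababa' = {B,S}
  T[1,6] 'ababab' = ∅
  T[2,7] 'bababa' = {B,S}
  T[0,6] 'bababab' = ∅
  T[1,7] 'abababa' = ∅
  T[0,7] 'babababa' = {B,S}

Original NTs in T[0,7] deriving "babababa": ["B", "S"]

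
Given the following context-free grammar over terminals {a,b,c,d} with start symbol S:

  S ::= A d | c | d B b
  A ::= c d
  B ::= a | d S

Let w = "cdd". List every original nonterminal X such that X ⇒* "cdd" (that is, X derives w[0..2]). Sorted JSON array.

CNF form of G:
  S -> A T1 | T1 X3 | c
  A -> T0 T1
  B -> T1 S | a
  T0 -> c
  T1 -> d
  T2 -> b
  X3 -> B T2

CYK table (by increasing span) (cells [i..j] with 0 ≤ i ≤ j ≤ 2 only):
  T[0,0] 'c' = {S,T0}  orig:{S}
  T[1,1] 'd' = {T1}  orig:{}
  T[2,2] 'd' = {T1}  orig:{}
  T[0,1] 'cd' = {A}
  T[1,2] 'dd' = ∅
  T[0,2] 'cdd' = {S}

Original NTs in T[0,2] deriving "cdd": ["S"]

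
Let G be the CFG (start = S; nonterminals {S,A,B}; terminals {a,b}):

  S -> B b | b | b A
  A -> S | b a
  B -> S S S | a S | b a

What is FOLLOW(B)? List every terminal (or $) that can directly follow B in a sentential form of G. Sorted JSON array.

FIRST iteration:
round 1:
  A via A→b a: +{b}
  B via B→a S: +{a}
  B via B→b a: +{b}
  S via S→B b: +{a,b}
  FIRST[S]={a,b}  FIRST[A]={b}  FIRST[B]={a,b}
round 2:
  A via A→S: +{a}
  FIRST[S]={a,b}  FIRST[A]={a,b}  FIRST[B]={a,b}
round 3: (stable)
  FIRST[S]={a,b}  FIRST[A]={a,b}  FIRST[B]={a,b}

FOLLOW iteration:
FOLLOW(S) := {$}
iter 1:
  B→S S S: FOLLOW(S) ⊇ FIRST(S) = {a,b}; new: +{a,b}
  S→B b: FOLLOW(B) ⊇ FIRST(b) = {b}; new: +{b}
  S→b A: FOLLOW(A) ⊇ FOLLOW(S) ⊇ {$,a,b}; new: +{$,a,b}
  FOLLOW[S]={$,a,b}  FOLLOW[A]={$,a,b}  FOLLOW[B]={b}
iter 2: (no change)
  FOLLOW[S]={$,a,b}  FOLLOW[A]={$,a,b}  FOLLOW[B]={b}

FOLLOW(B) = ["b"]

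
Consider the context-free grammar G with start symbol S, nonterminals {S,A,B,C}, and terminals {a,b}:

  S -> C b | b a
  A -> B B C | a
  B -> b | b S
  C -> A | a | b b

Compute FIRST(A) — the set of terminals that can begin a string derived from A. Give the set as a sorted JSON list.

Compute FIRST by fixpoint:
pass 1:
  A via A→a: +{a}
  B via B→b: +{b}
  C via C→A: +{a}
  C via C→b b: +{b}
  S via S→C b: +{a,b}
  FIRST[S]={a,b}  FIRST[A]={a}  FIRST[B]={b}  FIRST[C]={a,b}
pass 2:
  A via A→B B C: +{b}
  FIRST[S]={a,b}  FIRST[A]={a,b}  FIRST[B]={b}  FIRST[C]={a,b}
pass 3: (stable)
  FIRST[S]={a,b}  FIRST[A]={a,b}  FIRST[B]={b}  FIRST[C]={a,b}

FIRST(A) = ["a", "b"]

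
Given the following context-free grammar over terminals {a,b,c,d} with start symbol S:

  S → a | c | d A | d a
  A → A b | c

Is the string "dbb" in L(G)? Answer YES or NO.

CNF form of G:
  S -> T1 A | T1 T2 | a | c
  A -> A T0 | c
  T0 -> b
  T1 -> d
  T2 -> a

Fill CYK table bottom-up:
  T[0,0] 'd' = {T1}  orig:{}
  T[1,1] 'b' = {T0}  orig:{}
  T[2,2] 'b' = {T0}  orig:{}
  T[0,1] 'db' = ∅
  T[1,2] 'bb' = ∅
  T[0,2] 'dbb' = ∅

S ∉ T[0,2] ⇒ NO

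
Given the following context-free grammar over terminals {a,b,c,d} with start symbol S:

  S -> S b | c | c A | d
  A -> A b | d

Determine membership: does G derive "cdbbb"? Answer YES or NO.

Convert to CNF:
  S -> S T0 | T1 A | c | d
  A -> A T0 | d
  T0 -> b
  T1 -> c

CYK table (by increasing span):
  cell(0,0) c: {S,T1}  orig:{S}
  cell(1,1) d: {A,S}
  cell(2,2) b: {T0}  orig:{}
  cell(3,3) b: {T0}  orig:{}
  cell(4,4) b: {T0}  orig:{}
  cell(0,1) cd: {S}
  cell(1,2) db: {A,S}
  cell(2,3) bb: ∅
  cell(3,4) bb: ∅
  cell(0,2) cdb: {S}
  cell(1,3) dbb: {A,S}
  cell(2,4) bbb: ∅
  cell(0,3) cdbb: {S}
  cell(1,4) dbbb: {A,S}
  cell(0,4) cdbbb: {S}

S ∈ T[0,4] ⇒ YES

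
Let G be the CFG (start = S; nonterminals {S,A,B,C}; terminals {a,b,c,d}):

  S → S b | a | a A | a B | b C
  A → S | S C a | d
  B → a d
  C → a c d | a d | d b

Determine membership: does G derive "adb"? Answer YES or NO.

Convert to CNF:
  S -> S T1 | T0 A | T0 B | T1 C | a
  A -> S T1 | S X4 | T0 A | T0 B | T1 C | a | d
  B -> T0 T2
  C -> T0 T2 | T0 X5 | T2 T1
  T0 -> a
  T1 -> b
  T2 -> d
  T3 -> c
  X4 -> C T0
  X5 -> T3 T2

CYK fill:
  [0..0]={A,S,T0}  "a"  orig:{A,S}
  [1..1]={A,T2}  "d"  orig:{A}
  [2..2]={T1}  "b"  orig:{}
  [0..1]={A,B,C,S}  "ad"
  [1..2]={C}  "db"
  [0..2]={A,S}  "adb"

S ∈ T[0,2] ⇒ YES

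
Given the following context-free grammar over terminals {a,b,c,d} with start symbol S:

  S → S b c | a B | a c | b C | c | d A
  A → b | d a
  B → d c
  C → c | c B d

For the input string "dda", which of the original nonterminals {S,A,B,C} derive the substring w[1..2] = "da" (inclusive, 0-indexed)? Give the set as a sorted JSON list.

Convert to CNF:
  S -> S X5 | T0 A | T1 B | T1 T2 | T3 C | c
  A -> T0 T1 | b
  B -> T0 T2
  C -> T2 X4 | c
  T0 -> d
  T1 -> a
  T2 -> c
  T3 -> b
  X4 -> B T0
  X5 -> T3 T2

CYK table (by increasing span) (cells [i..j] with 1 ≤ i ≤ j ≤ 2 only):
  T[1,1] 'd' = {T0}  orig:{}
  T[2,2] 'a' = {T1}  orig:{}
  T[1,2] 'da' = {A}

Original NTs in T[1,2] deriving "da": ["A"]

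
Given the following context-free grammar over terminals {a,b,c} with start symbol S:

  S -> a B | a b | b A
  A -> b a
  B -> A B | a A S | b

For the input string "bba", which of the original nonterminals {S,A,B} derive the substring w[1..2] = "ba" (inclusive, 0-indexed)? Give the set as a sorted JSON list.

Convert to CNF:
  S -> T0 A | T1 B | T1 T0
  A -> T0 T1
  B -> A B | T1 X2 | b
  T0 -> b
  T1 -> a
  X2 -> A S

Fill CYK table bottom-up — only the sub-triangle for w[1..2]:
  T[1,1] 'b' = {B,T0}  orig:{B}
  T[2,2] 'a' = {T1}  orig:{}
  T[1,2] 'ba' = {A}

Original NTs in T[1,2] deriving "ba": ["A"]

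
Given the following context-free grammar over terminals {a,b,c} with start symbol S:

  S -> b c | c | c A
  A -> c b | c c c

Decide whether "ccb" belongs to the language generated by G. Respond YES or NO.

Convert to CNF:
  S -> T0 A | T1 T0 | c
  A -> T0 T1 | T0 X2
  T0 -> c
  T1 -> b
  X2 -> T0 T0

CYK fill:
  cell(0,0) c: {S,T0}  orig:{S}
  cell(1,1) c: {S,T0}  orig:{S}
  cell(2,2) b: {T1}  orig:{}
  cell(0,1) cc: {X2}  orig:{}
  cell(1,2) cb: {A}
  cell(0,2) ccb: {S}

S ∈ T[0,2] ⇒ YES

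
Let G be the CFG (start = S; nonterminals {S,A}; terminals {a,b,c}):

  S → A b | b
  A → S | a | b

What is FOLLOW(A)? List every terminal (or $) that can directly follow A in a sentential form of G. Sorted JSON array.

FIRST sets, iterate to fixpoint:
iter 1:
  A via A→a: +{a}
  A via A→b: +{b}
  S via S→A b: +{a,b}
  S: {a,b}  A: {a,b}
iter 2: (no change)
  S: {a,b}  A: {a,b}

FOLLOW iteration:
initialize: $ ∈ FOLLOW(S)
iter 1:
  S→A b: FOLLOW(A) ⊇ FIRST(b) = {b}; new: +{b}
  FOLLOW(S)={$}  FOLLOW(A)={b}
iter 2:
  A→S: FOLLOW(S) ⊇ FOLLOW(A) ⊇ {b}; new: +{b}
  FOLLOW(S)={$,b}  FOLLOW(A)={b}
iter 3: (no change)
  FOLLOW(S)={$,b}  FOLLOW(A)={b}

FOLLOW(A) = ["b"]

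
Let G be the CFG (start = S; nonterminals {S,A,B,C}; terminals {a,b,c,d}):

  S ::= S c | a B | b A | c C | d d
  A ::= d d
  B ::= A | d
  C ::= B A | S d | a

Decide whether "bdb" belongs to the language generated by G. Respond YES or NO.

Convert to CNF:
  S -> S T1 | T0 T0 | T1 C | T2 B | T3 A
  A -> T0 T0
  B -> T0 T0 | d
  C -> B A | S T0 | a
  T0 -> d
  T1 -> c
  T2 -> a
  T3 -> b

CYK table (by increasing span):
  T[0,0] 'b' = {T3}  orig:{}
  T[1,1] 'd' = {B,T0}  orig:{B}
  T[2,2] 'b' = {T3}  orig:{}
  T[0,1] 'bd' = ∅
  T[1,2] 'db' = ∅
  T[0,2] 'bdb' = ∅

S ∉ T[0,2] ⇒ NO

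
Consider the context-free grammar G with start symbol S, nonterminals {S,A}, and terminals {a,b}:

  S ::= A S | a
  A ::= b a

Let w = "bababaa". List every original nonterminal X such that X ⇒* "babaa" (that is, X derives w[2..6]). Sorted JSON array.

CNF form of G:
  S -> A S | a
  A -> T0 T1
  T0 -> b
  T1 -> a

Fill CYK table bottom-up (cells [i..j] with 2 ≤ i ≤ j ≤ 6 only):
  T[2,2] 'b' = {T0}  orig:{}
  T[3,3] 'a' = {S,T1}  orig:{S}
  T[4,4] 'b' = {T0}  orig:{}
  T[5,5] 'a' = {S,T1}  orig:{S}
  T[6,6] 'a' = {S,T1}  orig:{S}
  T[2,3] 'ba' = {A}
  T[3,4] 'ab' = ∅
  T[4,5] 'ba' = {A}
  T[5,6] 'aa' = ∅
  T[2,4] 'bab' = ∅
  T[3,5] 'aba' = ∅
  T[4,6] 'baa' = {S}
  T[2,5] 'baba' = ∅
  T[3,6] 'abaa' = ∅
  T[2,6] 'babaa' = {S}

Original NTs in T[2,6] deriving "babaa": ["S"]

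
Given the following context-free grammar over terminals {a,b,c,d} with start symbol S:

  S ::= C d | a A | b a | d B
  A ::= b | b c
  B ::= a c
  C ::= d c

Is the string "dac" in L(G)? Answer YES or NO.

CNF form of G:
  S -> C T3 | T0 T2 | T2 A | T3 B
  A -> T0 T1 | b
  B -> T2 T1
  C -> T3 T1
  T0 -> b
  T1 -> c
  T2 -> a
  T3 -> d

Fill CYK table bottom-up:
  [0..0]={T3}  "d"  orig:{}
  [1..1]={T2}  "a"  orig:{}
  [2..2]={T1}  "c"  orig:{}
  [0..1]=∅  "da"
  [1..2]={B}  "ac"
  [0..2]={S}  "dac"

S ∈ T[0,2] ⇒ YES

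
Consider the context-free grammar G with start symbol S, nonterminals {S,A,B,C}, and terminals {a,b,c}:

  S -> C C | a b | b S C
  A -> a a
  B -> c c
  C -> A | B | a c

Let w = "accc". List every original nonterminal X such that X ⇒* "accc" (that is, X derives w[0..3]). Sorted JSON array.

CNF form of G:
  S -> C C | T0 T2 | T2 X3
  A -> T0 T0
  B -> T1 T1
  C -> T0 T0 | T0 T1 | T1 T1
  T0 -> a
  T1 -> c
  T2 -> b
  X3 -> S C

Fill CYK table bottom-up (cells [i..j] with 0 ≤ i ≤ j ≤ 3 only):
  T[0,0] 'a' = {T0}  orig:{}
  T[1,1] 'c' = {T1}  orig:{}
  T[2,2] 'c' = {T1}  orig:{}
  T[3,3] 'c' = {T1}  orig:{}
  T[0,1] 'ac' = {C}
  T[1,2] 'cc' = {B,C}
  T[2,3] 'cc' = {B,C}
  T[0,2] 'acc' = ∅
  T[1,3] 'ccc' = ∅
  T[0,3] 'accc' = {S}

Original NTs in T[0,3] deriving "accc": ["S"]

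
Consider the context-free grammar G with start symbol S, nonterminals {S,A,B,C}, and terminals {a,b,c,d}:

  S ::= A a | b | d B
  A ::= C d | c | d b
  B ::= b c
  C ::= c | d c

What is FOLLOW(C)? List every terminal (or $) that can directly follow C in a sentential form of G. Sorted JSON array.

FIRST sets, iterate to fixpoint:
round 1:
  A via A→c: +{c}
  A via A→d b: +{d}
  B via B→b c: +{b}
  C via C→c: +{c}
  C via C→d c: +{d}
  S via S→A a: +{c,d}
  S via S→b: +{b}
  S: {b,c,d}  A: {c,d}  B: {b}  C: {c,d}
round 2: (no change)
  S: {b,c,d}  A: {c,d}  B: {b}  C: {c,d}

FOLLOW sets:
FOLLOW(S) := {$}
pass 1:
  A→C d: FOLLOW(C) ⊇ FIRST(d) = {d}; new: +{d}
  S→A a: FOLLOW(A) ⊇ FIRST(a) = {a}; new: +{a}
  S→d B: FOLLOW(B) ⊇ FOLLOW(S) ⊇ {$}; new: +{$}
  FOLLOW[S]={$}  FOLLOW[A]={a}  FOLLOW[B]={$}  FOLLOW[C]={d}
pass 2: (no change)
  FOLLOW[S]={$}  FOLLOW[A]={a}  FOLLOW[B]={$}  FOLLOW[C]={d}

FOLLOW(C) = ["d"]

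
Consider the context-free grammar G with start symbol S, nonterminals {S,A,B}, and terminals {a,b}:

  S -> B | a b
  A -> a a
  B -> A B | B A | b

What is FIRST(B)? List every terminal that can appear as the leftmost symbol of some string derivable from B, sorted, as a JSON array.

FIRST iteration:
round 1:
  A via A→a a: +{a}
  B via B→A B: +{a}
  B via B→b: +{b}
  S via S→B: +{a,b}
  FIRST(S)={a,b}  FIRST(A)={a}  FIRST(B)={a,b}
round 2: done
  FIRST(S)={a,b}  FIRST(A)={a}  FIRST(B)={a,b}

FIRST(B) = ["a", "b"]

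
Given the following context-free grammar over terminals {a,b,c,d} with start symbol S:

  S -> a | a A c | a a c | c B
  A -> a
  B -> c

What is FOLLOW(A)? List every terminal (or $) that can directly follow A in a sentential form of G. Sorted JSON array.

Compute FIRST by fixpoint:
[1]
  A via A→a: +{a}
  B via B→c: +{c}
  S via S→a: +{a}
  S via S→c B: +{c}
  FIRST(S)={a,c}  FIRST(A)={a}  FIRST(B)={c}
[2] (stable)
  FIRST(S)={a,c}  FIRST(A)={a}  FIRST(B)={c}

FOLLOW iteration:
seed FOLLOW(S) with $
round 1:
  S→a A c: FOLLOW(A) ⊇ FIRST(c) = {c}; new: +{c}
  S→c B: FOLLOW(B) ⊇ FOLLOW(S) ⊇ {$}; new: +{$}
  FOLLOW[S]={$}  FOLLOW[A]={c}  FOLLOW[B]={$}
round 2: (no change)
  FOLLOW[S]={$}  FOLLOW[A]={c}  FOLLOW[B]={$}

FOLLOW(A) = ["c"]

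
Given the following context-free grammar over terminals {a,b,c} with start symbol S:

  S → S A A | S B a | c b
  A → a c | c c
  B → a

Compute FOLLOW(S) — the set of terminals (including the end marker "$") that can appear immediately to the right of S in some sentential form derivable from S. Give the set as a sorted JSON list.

FIRST iteration:
iter 1:
  A via A→a c: +{a}
  A via A→c c: +{c}
  B via B→a: +{a}
  S via S→c b: +{c}
  FIRST(S)={c}  FIRST(A)={a,c}  FIRST(B)={a}
iter 2: — fixpoint
  FIRST(S)={c}  FIRST(A)={a,c}  FIRST(B)={a}

FOLLOW iteration:
initialize: $ ∈ FOLLOW(S)
iter 1:
  S→S A A: FOLLOW(S) ⊇ FIRST(A) = {a,c}; new: +{a,c}
  S→S A A: FOLLOW(A) ⊇ FIRST(A) = {a,c}; new: +{a,c}
  S→S A A: FOLLOW(A) ⊇ FOLLOW(S) ⊇ {$,a,c}; new: +{$}
  S→S B a: FOLLOW(B) ⊇ FIRST(a) = {a}; new: +{a}
  S: {$,a,c}  A: {$,a,c}  B: {a}
iter 2: (no change)
  S: {$,a,c}  A: {$,a,c}  B: {a}

FOLLOW(S) = ["$", "a", "c"]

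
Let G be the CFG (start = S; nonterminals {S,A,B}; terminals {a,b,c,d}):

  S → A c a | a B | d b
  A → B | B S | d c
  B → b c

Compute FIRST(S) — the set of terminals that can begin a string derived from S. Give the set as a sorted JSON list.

Compute FIRST by fixpoint:
pass 1:
  A via A→d c: +{d}
  B via B→b c: +{b}
  S via S→A c a: +{d}
  S via S→a B: +{a}
  FIRST(S)={a,d}  FIRST(A)={d}  FIRST(B)={b}
pass 2:
  A via A→B: +{b}
  S via S→A c a: +{b}
  FIRST(S)={a,b,d}  FIRST(A)={b,d}  FIRST(B)={b}
pass 3: done
  FIRST(S)={a,b,d}  FIRST(A)={b,d}  FIRST(B)={b}

FIRST(S) = ["a", "b", "d"]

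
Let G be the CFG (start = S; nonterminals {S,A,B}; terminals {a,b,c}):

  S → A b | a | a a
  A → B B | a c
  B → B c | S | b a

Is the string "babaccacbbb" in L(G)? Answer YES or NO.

CNF form of G:
  S -> A T2 | T0 T0 | a
  A -> B B | T0 T1
  B -> A T2 | B T1 | T0 T0 | T2 T0 | a
  T0 -> a
  T1 -> c
  T2 -> b

Fill CYK table bottom-up:
  cell(0,0) b: {T2}  orig:{}
  cell(1,1) a: {B,S,T0}  orig:{B,S}
  cell(2,2) b: {T2}  orig:{}
  cell(3,3) a: {B,S,T0}  orig:{B,S}
  cell(4,4) c: {T1}  orig:{}
  cell(5,5) c: {T1}  orig:{}
  cell(6,6) a: {B,S,T0}  orig:{B,S}
  cell(7,7) c: {T1}  orig:{}
  cell(8,8) b: {T2}  orig:{}
  cell(9,9) b: {T2}  orig:{}
  cell(10,10) b: {T2}  orig:{}
  cell(0,1) ba: {B}
  cell(1,2) ab: ∅
  cell(2,3) ba: {B}
  cell(3,4) ac: {A,B}
  cell(4,5) cc: ∅
  cell(5,6) ca: ∅
  cell(6,7) ac: {A,B}
  cell(7,8) cb: ∅
  cell(8,9) bb: ∅
  cell(9,10) bb: ∅
  cell(0,2) bab: ∅
  cell(1,3) aba: {A}
  cell(2,4) bac: {B}
  cell(3,5) acc: {B}
  cell(4,6) cca: ∅
  cell(5,7) cac: ∅
  cell(6,8) acb: {B,S}
  cell(7,9) cbb: ∅
  cell(8,10) bbb: ∅
  cell(0,3) baba: {A}
  cell(1,4) abac: {A}
  cell(2,5) bacc: {B}
  cell(3,6) acca: {A}
  cell(4,7) ccac: ∅
  cell(5,8) cacb: ∅
  cell(6,9) acbb: ∅
  cell(7,10) cbbb: ∅
  cell(0,4) babac: {A}
  cell(1,5) abacc: {A}
  cell(2,6) bacca: {A}
  cell(3,7) accac: {A}
  cell(4,8) ccacb: ∅
  cell(5,9) cacbb: ∅
  cell(6,10) acbbb: ∅
  cell(0,5) babacc: {A}
  cell(1,6) abacca: ∅
  cell(2,7) baccac: {A}
  cell(3,8) accacb: {A,B,S}
  cell(4,9) ccacbb: ∅
  cell(5,10) cacbbb: ∅
  cell(0,6) babacca: ∅
  cell(1,7) abaccac: ∅
  cell(2,8) baccacb: {A,B,S}
  cell(3,9) accacbb: {B,S}
  cell(4,10) ccacbbb: ∅
  cell(0,7) babaccac: ∅
  cell(1,8) abaccacb: {A}
  cell(2,9) baccacbb: {B,S}
  cell(3,10) accacbbb: ∅
  cell(0,8) babaccacb: {A}
  cell(1,9) abaccacbb: {A,B,S}
  cell(2,10) baccacbbb: ∅
  cell(0,9) babaccacbb: {A,B,S}
  cell(1,10) abaccacbbb: {B,S}
  cell(0,10) babaccacbbb: {B,S}

S ∈ T[0,10] ⇒ YES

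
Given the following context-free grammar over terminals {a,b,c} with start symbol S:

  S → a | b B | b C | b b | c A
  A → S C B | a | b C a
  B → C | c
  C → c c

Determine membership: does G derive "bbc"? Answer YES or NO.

CNF form of G:
  S -> T0 B | T0 C | T0 T0 | T2 A | a
  A -> S X3 | T0 X4 | a
  B -> T2 T2 | c
  C -> T2 T2
  T0 -> b
  T1 -> a
  T2 -> c
  X3 -> C B
  X4 -> C T1

Fill CYK table bottom-up:
  [0..0]={T0}  "b"  orig:{}
  [1..1]={T0}  "b"  orig:{}
  [2..2]={B,T2}  "c"  orig:{B}
  [0..1]={S}  "bb"
  [1..2]={S}  "bc"
  [0..2]=∅  "bbc"

S ∉ T[0,2] ⇒ NO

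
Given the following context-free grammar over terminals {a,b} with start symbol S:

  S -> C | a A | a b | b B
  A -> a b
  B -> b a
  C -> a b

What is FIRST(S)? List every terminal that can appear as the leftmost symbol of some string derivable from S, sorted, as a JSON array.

FIRST iteration:
round 1:
  A via A→a b: +{a}
  B via B→b a: +{b}
  C via C→a b: +{a}
  S via S→C: +{a}
  S via S→b B: +{b}
  FIRST(S)={a,b}  FIRST(A)={a}  FIRST(B)={b}  FIRST(C)={a}
round 2: done
  FIRST(S)={a,b}  FIRST(A)={a}  FIRST(B)={b}  FIRST(C)={a}

FIRST(S) = ["a", "b"]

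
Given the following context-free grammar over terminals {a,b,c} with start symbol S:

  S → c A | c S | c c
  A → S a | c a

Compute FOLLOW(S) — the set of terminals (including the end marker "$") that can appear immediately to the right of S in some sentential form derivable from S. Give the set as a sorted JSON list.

FIRST iteration:
pass 1:
  A via A→c a: +{c}
  S via S→c A: +{c}
  FIRST[S]={c}  FIRST[A]={c}
pass 2: (no change)
  FIRST[S]={c}  FIRST[A]={c}

Compute FOLLOW by fixpoint:
seed FOLLOW(S) with $
round 1:
  A→S a: FOLLOW(S) ⊇ FIRST(a) = {a}; new: +{a}
  S→c A: FOLLOW(A) ⊇ FOLLOW(S) ⊇ {$,a}; new: +{$,a}
  FOLLOW[S]={$,a}  FOLLOW[A]={$,a}
round 2: (stable)
  FOLLOW[S]={$,a}  FOLLOW[A]={$,a}

FOLLOW(S) = ["$", "a"]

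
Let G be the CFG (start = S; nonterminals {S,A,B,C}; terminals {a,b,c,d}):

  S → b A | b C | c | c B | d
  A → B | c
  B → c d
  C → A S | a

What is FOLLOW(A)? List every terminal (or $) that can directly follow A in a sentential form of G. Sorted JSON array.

FIRST sets, iterate to fixpoint:
pass 1:
  A via A→c: +{c}
  B via B→c d: +{c}
  C via C→A S: +{c}
  C via C→a: +{a}
  S via S→b A: +{b}
  S via S→c: +{c}
  S via S→d: +{d}
  FIRST(S)={b,c,d}  FIRST(A)={c}  FIRST(B)={c}  FIRST(C)={a,c}
pass 2: (stable)
  FIRST(S)={b,c,d}  FIRST(A)={c}  FIRST(B)={c}  FIRST(C)={a,c}

Compute FOLLOW by fixpoint:
FOLLOW(S) := {$}
[1]
  C→A S: FOLLOW(A) ⊇ FIRST(S) = {b,c,d}; new: +{b,c,d}
  S→b A: FOLLOW(A) ⊇ FOLLOW(S) ⊇ {$}; new: +{$}
  S→b C: FOLLOW(C) ⊇ FOLLOW(S) ⊇ {$}; new: +{$}
  S→c B: FOLLOW(B) ⊇ FOLLOW(S) ⊇ {$}; new: +{$}
  FOLLOW[S]={$}  FOLLOW[A]={$,b,c,d}  FOLLOW[B]={$}  FOLLOW[C]={$}
[2]
  A→B: FOLLOW(B) ⊇ FOLLOW(A) ⊇ {$,b,c,d}; new: +{b,c,d}
  FOLLOW[S]={$}  FOLLOW[A]={$,b,c,d}  FOLLOW[B]={$,b,c,d}  FOLLOW[C]={$}
[3] done
  FOLLOW[S]={$}  FOLLOW[A]={$,b,c,d}  FOLLOW[B]={$,b,c,d}  FOLLOW[C]={$}

FOLLOW(A) = ["$", "b", "c", "d"]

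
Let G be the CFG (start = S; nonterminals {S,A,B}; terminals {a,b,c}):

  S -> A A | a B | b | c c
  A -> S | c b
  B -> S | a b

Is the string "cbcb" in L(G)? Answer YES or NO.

Convert to CNF:
  S -> A A | T0 B | T1 T1 | b
  A -> A A | T0 B | T1 T1 | T1 T2 | b
  B -> A A | T0 B | T0 T2 | T1 T1 | b
  T0 -> a
  T1 -> c
  T2 -> b

CYK fill:
  T[0,0] 'c' = {T1}  orig:{}
  T[1,1] 'b' = {A,B,S,T2}  orig:{A,B,S}
  T[2,2] 'c' = {T1}  orig:{}
  T[3,3] 'b' = {A,B,S,T2}  orig:{A,B,S}
  T[0,1] 'cb' = {A}
  T[1,2] 'bc' = ∅
  T[2,3] 'cb' = {A}
  T[0,2] 'cbc' = ∅
  T[1,3] 'bcb' = {A,B,S}
  T[0,3] 'cbcb' = {A,B,S}

S ∈ T[0,3] ⇒ YES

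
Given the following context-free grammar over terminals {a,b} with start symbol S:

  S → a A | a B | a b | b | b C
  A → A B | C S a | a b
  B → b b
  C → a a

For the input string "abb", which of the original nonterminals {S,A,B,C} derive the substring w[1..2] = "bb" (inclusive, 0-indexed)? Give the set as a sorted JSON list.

Convert to CNF:
  S -> T0 A | T0 B | T0 T1 | T1 C | b
  A -> A B | C X2 | T0 T1
  B -> T1 T1
  C -> T0 T0
  T0 -> a
  T1 -> b
  X2 -> S T0

CYK table (by increasing span) — only the sub-triangle for w[1..2]:
  T[1,1] 'b' = {S,T1}  orig:{S}
  T[2,2] 'b' = {S,T1}  orig:{S}
  T[1,2] 'bb' = {B}

Original NTs in T[1,2] deriving "bb": ["B"]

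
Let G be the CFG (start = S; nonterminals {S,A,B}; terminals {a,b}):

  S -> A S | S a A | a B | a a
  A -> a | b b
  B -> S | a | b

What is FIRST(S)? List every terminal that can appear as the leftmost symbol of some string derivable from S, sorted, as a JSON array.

Compute FIRST by fixpoint:
[1]
  A via A→a: +{a}
  A via A→b b: +{b}
  B via B→a: +{a}
  B via B→b: +{b}
  S via S→A S: +{a,b}
  FIRST(S)={a,b}  FIRST(A)={a,b}  FIRST(B)={a,b}
[2] (stable)
  FIRST(S)={a,b}  FIRST(A)={a,b}  FIRST(B)={a,b}

FIRST(S) = ["a", "b"]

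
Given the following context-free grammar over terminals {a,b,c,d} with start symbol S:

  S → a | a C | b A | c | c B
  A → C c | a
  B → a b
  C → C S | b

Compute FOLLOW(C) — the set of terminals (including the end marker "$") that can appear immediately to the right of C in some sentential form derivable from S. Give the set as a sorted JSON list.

Compute FIRST by fixpoint:
[1]
  A via A→a: +{a}
  B via B→a b: +{a}
  C via C→b: +{b}
  S via S→a: +{a}
  S via S→b A: +{b}
  S via S→c: +{c}
  FIRST(S)={a,b,c}  FIRST(A)={a}  FIRST(B)={a}  FIRST(C)={b}
[2]
  A via A→C c: +{b}
  FIRST(S)={a,b,c}  FIRST(A)={a,b}  FIRST(B)={a}  FIRST(C)={b}
[3] done
  FIRST(S)={a,b,c}  FIRST(A)={a,b}  FIRST(B)={a}  FIRST(C)={b}

FOLLOW iteration:
FOLLOW(S) := {$}
pass 1:
  A→C c: FOLLOW(C) ⊇ FIRST(c) = {c}; new: +{c}
  C→C S: FOLLOW(C) ⊇ FIRST(S) = {a,b,c}; new: +{a,b}
  C→C S: FOLLOW(S) ⊇ FOLLOW(C) ⊇ {a,b,c}; new: +{a,b,c}
  S→a C: FOLLOW(C) ⊇ FOLLOW(S) ⊇ {$,a,b,c}; new: +{$}
  S→b A: FOLLOW(A) ⊇ FOLLOW(S) ⊇ {$,a,b,c}; new: +{$,a,b,c}
  S→c B: FOLLOW(B) ⊇ FOLLOW(S) ⊇ {$,a,b,c}; new: +{$,a,b,c}
  FOLLOW(S)={$,a,b,c}  FOLLOW(A)={$,a,b,c}  FOLLOW(B)={$,a,b,c}  FOLLOW(C)={$,a,b,c}
pass 2: done
  FOLLOW(S)={$,a,b,c}  FOLLOW(A)={$,a,b,c}  FOLLOW(B)={$,a,b,c}  FOLLOW(C)={$,a,b,c}

FOLLOW(C) = ["$", "a", "b", "c"]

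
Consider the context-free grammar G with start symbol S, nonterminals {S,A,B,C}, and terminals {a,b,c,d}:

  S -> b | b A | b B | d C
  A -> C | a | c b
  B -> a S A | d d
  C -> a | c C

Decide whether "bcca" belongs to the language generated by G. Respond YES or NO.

CNF form of G:
  S -> T1 A | T1 B | T3 C | b
  A -> T0 C | T0 T1 | a
  B -> T2 X4 | T3 T3
  C -> T0 C | a
  T0 -> c
  T1 -> b
  T2 -> a
  T3 -> d
  X4 -> S A

CYK fill:
  T[0,0] 'b' = {S,T1}  orig:{S}
  T[1,1] 'c' = {T0}  orig:{}
  T[2,2] 'c' = {T0}  orig:{}
  T[3,3] 'a' = {A,C,T2}  orig:{A,C}
  T[0,1] 'bc' = ∅
  T[1,2] 'cc' = ∅
  T[2,3] 'ca' = {A,C}
  T[0,2] 'bcc' = ∅
  T[1,3] 'cca' = {A,C}
  T[0,3] 'bcca' = {S,X4}  orig:{S}

S ∈ T[0,3] ⇒ YES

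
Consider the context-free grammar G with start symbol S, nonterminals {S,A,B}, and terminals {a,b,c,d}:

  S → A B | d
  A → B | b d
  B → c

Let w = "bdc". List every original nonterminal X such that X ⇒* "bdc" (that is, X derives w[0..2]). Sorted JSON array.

CNF form of G:
  S -> A B | d
  A -> T0 T1 | c
  B -> c
  T0 -> b
  T1 -> d

Fill CYK table bottom-up — only the sub-triangle for w[0..2]:
  cell(0,0) b: {T0}  orig:{}
  cell(1,1) d: {S,T1}  orig:{S}
  cell(2,2) c: {A,B}
  cell(0,1) bd: {A}
  cell(1,2) dc: ∅
  cell(0,2) bdc: {S}

Original NTs in T[0,2] deriving "bdc": ["S"]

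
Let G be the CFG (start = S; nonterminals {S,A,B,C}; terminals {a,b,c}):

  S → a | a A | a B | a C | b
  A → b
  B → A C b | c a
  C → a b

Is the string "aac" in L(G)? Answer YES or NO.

Convert to CNF:
  S -> T2 A | T2 B | T2 C | a | b
  A -> b
  B -> A X3 | T1 T2
  C -> T2 T0
  T0 -> b
  T1 -> c
  T2 -> a
  X3 -> C T0

CYK table (by increasing span):
  T[0,0] 'a' = {S,T2}  orig:{S}
  T[1,1] 'a' = {S,T2}  orig:{S}
  T[2,2] 'c' = {T1}  orig:{}
  T[0,1] 'aa' = ∅
  T[1,2] 'ac' = ∅
  T[0,2] 'aac' = ∅

S ∉ T[0,2] ⇒ NO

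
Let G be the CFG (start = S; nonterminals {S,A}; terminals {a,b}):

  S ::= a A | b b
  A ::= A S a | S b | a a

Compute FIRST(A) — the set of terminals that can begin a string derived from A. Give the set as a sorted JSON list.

FIRST sets, iterate to fixpoint:
iter 1:
  A via A→a a: +{a}
  S via S→a A: +{a}
  S via S→b b: +{b}
  FIRST[S]={a,b}  FIRST[A]={a}
iter 2:
  A via A→S b: +{b}
  FIRST[S]={a,b}  FIRST[A]={a,b}
iter 3: — fixpoint
  FIRST[S]={a,b}  FIRST[A]={a,b}

FIRST(A) = ["a", "b"]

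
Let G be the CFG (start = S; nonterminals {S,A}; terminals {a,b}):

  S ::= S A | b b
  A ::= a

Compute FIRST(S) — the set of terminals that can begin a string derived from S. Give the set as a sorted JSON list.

FIRST sets, iterate to fixpoint:
round 1:
  A via A→a: +{a}
  S via S→b b: +{b}
  S: {b}  A: {a}
round 2: — fixpoint
  S: {b}  A: {a}

FIRST(S) = ["b"]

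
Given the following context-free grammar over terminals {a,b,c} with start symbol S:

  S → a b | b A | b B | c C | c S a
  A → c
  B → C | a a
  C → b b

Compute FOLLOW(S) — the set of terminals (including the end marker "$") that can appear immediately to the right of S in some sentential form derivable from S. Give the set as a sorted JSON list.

Compute FIRST by fixpoint:
iter 1:
  A via A→c: +{c}
  B via B→a a: +{a}
  C via C→b b: +{b}
  S via S→a b: +{a}
  S via S→b A: +{b}
  S via S→c C: +{c}
  FIRST[S]={a,b,c}  FIRST[A]={c}  FIRST[B]={a}  FIRST[C]={b}
iter 2:
  B via B→C: +{b}
  FIRST[S]={a,b,c}  FIRST[A]={c}  FIRST[B]={a,b}  FIRST[C]={b}
iter 3: done
  FIRST[S]={a,b,c}  FIRST[A]={c}  FIRST[B]={a,b}  FIRST[C]={b}

FOLLOW sets:
FOLLOW(S) := {$}
iter 1:
  S→b A: FOLLOW(A) ⊇ FOLLOW(S) ⊇ {$}; new: +{$}
  S→b B: FOLLOW(B) ⊇ FOLLOW(S) ⊇ {$}; new: +{$}
  S→c C: FOLLOW(C) ⊇ FOLLOW(S) ⊇ {$}; new: +{$}
  S→c S a: FOLLOW(S) ⊇ FIRST(a) = {a}; new: +{a}
  S: {$,a}  A: {$}  B: {$}  C: {$}
iter 2:
  S→b A: FOLLOW(A) ⊇ FOLLOW(S) ⊇ {$,a}; new: +{a}
  S→b B: FOLLOW(B) ⊇ FOLLOW(S) ⊇ {$,a}; new: +{a}
  S→c C: FOLLOW(C) ⊇ FOLLOW(S) ⊇ {$,a}; new: +{a}
  S: {$,a}  A: {$,a}  B: {$,a}  C: {$,a}
iter 3: (no change)
  S: {$,a}  A: {$,a}  B: {$,a}  C: {$,a}

FOLLOW(S) = ["$", "a"]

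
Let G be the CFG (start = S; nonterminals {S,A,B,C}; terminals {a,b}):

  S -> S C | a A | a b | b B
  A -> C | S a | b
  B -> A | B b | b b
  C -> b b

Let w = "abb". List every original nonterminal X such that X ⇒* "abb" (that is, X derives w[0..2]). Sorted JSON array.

Convert to CNF:
  S -> S C | T0 A | T0 T1 | T1 B
  A -> S T0 | T1 T1 | b
  B -> B T1 | S T0 | T1 T1 | b
  C -> T1 T1
  T0 -> a
  T1 -> b

CYK fill — only the sub-triangle for w[0..2]:
  T[0,0] 'a' = {T0}  orig:{}
  T[1,1] 'b' = {A,B,T1}  orig:{A,B}
  T[2,2] 'b' = {A,B,T1}  orig:{A,B}
  T[0,1] 'ab' = {S}
  T[1,2] 'bb' = {A,B,C,S}
  T[0,2] 'abb' = {S}

Original NTs in T[0,2] deriving "abb": ["S"]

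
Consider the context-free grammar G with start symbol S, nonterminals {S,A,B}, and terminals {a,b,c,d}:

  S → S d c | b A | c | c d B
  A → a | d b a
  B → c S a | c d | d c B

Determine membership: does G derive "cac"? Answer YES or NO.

CNF form of G:
  S -> S X7 | T1 A | T3 X8 | c
  A -> T0 X4 | a
  B -> T0 X6 | T3 T0 | T3 X5
  T0 -> d
  T1 -> b
  T2 -> a
  T3 -> c
  X4 -> T1 T2
  X5 -> S T2
  X6 -> T3 B
  X7 -> T0 T3
  X8 -> T0 B

Fill CYK table bottom-up:
  [0..0]={S,T3}  "c"  orig:{S}
  [1..1]={A,T2}  "a"  orig:{A}
  [2..2]={S,T3}  "c"  orig:{S}
  [0..1]={X5}  "ca"  orig:{}
  [1..2]=∅  "ac"
  [0..2]=∅  "cac"

S ∉ T[0,2] ⇒ NO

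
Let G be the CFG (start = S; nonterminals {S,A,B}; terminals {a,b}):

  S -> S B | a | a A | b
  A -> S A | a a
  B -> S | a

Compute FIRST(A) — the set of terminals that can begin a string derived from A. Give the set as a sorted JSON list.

FIRST iteration:
pass 1:
  A via A→a a: +{a}
  B via B→a: +{a}
  S via S→a: +{a}
  S via S→b: +{b}
  FIRST(S)={a,b}  FIRST(A)={a}  FIRST(B)={a}
pass 2:
  A via A→S A: +{b}
  B via B→S: +{b}
  FIRST(S)={a,b}  FIRST(A)={a,b}  FIRST(B)={a,b}
pass 3: done
  FIRST(S)={a,b}  FIRST(A)={a,b}  FIRST(B)={a,b}

FIRST(A) = ["a", "b"]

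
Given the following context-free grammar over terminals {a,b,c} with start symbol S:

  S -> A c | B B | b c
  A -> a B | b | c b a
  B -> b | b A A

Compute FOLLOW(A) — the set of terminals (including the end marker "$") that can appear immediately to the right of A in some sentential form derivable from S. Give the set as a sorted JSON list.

FIRST iteration:
round 1:
  A via A→a B: +{a}
  A via A→b: +{b}
  A via A→c b a: +{c}
  B via B→b: +{b}
  S via S→A c: +{a,b,c}
  FIRST[S]={a,b,c}  FIRST[A]={a,b,c}  FIRST[B]={b}
round 2: (no change)
  FIRST[S]={a,b,c}  FIRST[A]={a,b,c}  FIRST[B]={b}

Compute FOLLOW by fixpoint:
seed FOLLOW(S) with $
pass 1:
  B→b A A: FOLLOW(A) ⊇ FIRST(A) = {a,b,c}; new: +{a,b,c}
  S→B B: FOLLOW(B) ⊇ FIRST(B) = {b}; new: +{b}
  S→B B: FOLLOW(B) ⊇ FOLLOW(S) ⊇ {$}; new: +{$}
  S: {$}  A: {a,b,c}  B: {$,b}
pass 2:
  A→a B: FOLLOW(B) ⊇ FOLLOW(A) ⊇ {a,b,c}; new: +{a,c}
  B→b A A: FOLLOW(A) ⊇ FOLLOW(B) ⊇ {$,a,b,c}; new: +{$}
  S: {$}  A: {$,a,b,c}  B: {$,a,b,c}
pass 3: done
  S: {$}  A: {$,a,b,c}  B: {$,a,b,c}

FOLLOW(A) = ["$", "a", "b", "c"]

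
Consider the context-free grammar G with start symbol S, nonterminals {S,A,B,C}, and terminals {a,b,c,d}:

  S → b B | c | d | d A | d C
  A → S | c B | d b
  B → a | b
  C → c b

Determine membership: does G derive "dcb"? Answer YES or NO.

CNF form of G:
  S -> T0 B | T2 A | T2 C | c | d
  A -> T0 B | T1 B | T2 A | T2 C | T2 T0 | c | d
  B -> a | b
  C -> T1 T0
  T0 -> b
  T1 -> c
  T2 -> d

CYK fill:
  [0..0]={A,S,T2}  "d"  orig:{A,S}
  [1..1]={A,S,T1}  "c"  orig:{A,S}
  [2..2]={B,T0}  "b"  orig:{B}
  [0..1]={A,S}  "dc"
  [1..2]={A,C}  "cb"
  [0..2]={A,S}  "dcb"

S ∈ T[0,2] ⇒ YES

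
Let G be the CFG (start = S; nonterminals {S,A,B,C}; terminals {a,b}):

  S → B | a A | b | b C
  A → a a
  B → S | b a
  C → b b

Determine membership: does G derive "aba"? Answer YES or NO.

Convert to CNF:
  S -> T0 A | T1 C | T1 T0 | b
  A -> T0 T0
  B -> T0 A | T1 C | T1 T0 | b
  C -> T1 T1
  T0 -> a
  T1 -> b

Fill CYK table bottom-up:
  T[0,0] 'a' = {T0}  orig:{}
  T[1,1] 'b' = {B,S,T1}  orig:{B,S}
  T[2,2] 'a' = {T0}  orig:{}
  T[0,1] 'ab' = ∅
  T[1,2] 'ba' = {B,S}
  T[0,2] 'aba' = ∅

S ∉ T[0,2] ⇒ NO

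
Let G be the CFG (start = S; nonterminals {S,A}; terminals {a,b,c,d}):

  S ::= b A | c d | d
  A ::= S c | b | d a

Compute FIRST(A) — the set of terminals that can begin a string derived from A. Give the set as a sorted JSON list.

Compute FIRST by fixpoint:
iter 1:
  A via A→b: +{b}
  A via A→d a: +{d}
  S via S→b A: +{b}
  S via S→c d: +{c}
  S via S→d: +{d}
  S: {b,c,d}  A: {b,d}
iter 2:
  A via A→S c: +{c}
  S: {b,c,d}  A: {b,c,d}
iter 3: (no change)
  S: {b,c,d}  A: {b,c,d}

FIRST(A) = ["b", "c", "d"]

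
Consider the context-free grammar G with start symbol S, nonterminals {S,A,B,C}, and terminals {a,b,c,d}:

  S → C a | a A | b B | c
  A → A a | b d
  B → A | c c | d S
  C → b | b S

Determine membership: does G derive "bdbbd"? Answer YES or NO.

CNF form of G:
  S -> C T0 | T0 A | T1 B | c
  A -> A T0 | T1 T2
  B -> A T0 | T1 T2 | T2 S | T3 T3
  C -> T1 S | b
  T0 -> a
  T1 -> b
  T2 -> d
  T3 -> c

CYK fill:
  [0..0]={C,T1}  "b"  orig:{C}
  [1..1]={T2}  "d"  orig:{}
  [2..2]={C,T1}  "b"  orig:{C}
  [3..3]={C,T1}  "b"  orig:{C}
  [4..4]={T2}  "d"  orig:{}
  [0..1]={A,B}  "bd"
  [1..2]=∅  "db"
  [2..3]=∅  "bb"
  [3..4]={A,B}  "bd"
  [0..2]=∅  "bdb"
  [1..3]=∅  "dbb"
  [2..4]={S}  "bbd"
  [0..3]=∅  "bdbb"
  [1..4]={B}  "dbbd"
  [0..4]={S}  "bdbbd"

S ∈ T[0,4] ⇒ YES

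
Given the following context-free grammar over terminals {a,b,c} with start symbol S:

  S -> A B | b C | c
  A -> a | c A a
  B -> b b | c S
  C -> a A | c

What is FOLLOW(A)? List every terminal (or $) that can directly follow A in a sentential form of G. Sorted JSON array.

FIRST sets, iterate to fixpoint:
[1]
  A via A→a: +{a}
  A via A→c A a: +{c}
  B via B→b b: +{b}
  B via B→c S: +{c}
  C via C→a A: +{a}
  C via C→c: +{c}
  S via S→A B: +{a,c}
  S via S→b C: +{b}
  FIRST(S)={a,b,c}  FIRST(A)={a,c}  FIRST(B)={b,c}  FIRST(C)={a,c}
[2] (stable)
  FIRST(S)={a,b,c}  FIRST(A)={a,c}  FIRST(B)={b,c}  FIRST(C)={a,c}

Compute FOLLOW by fixpoint:
seed FOLLOW(S) with $
round 1:
  A→c A a: FOLLOW(A) ⊇ FIRST(a) = {a}; new: +{a}
  S→A B: FOLLOW(A) ⊇ FIRST(B) = {b,c}; new: +{b,c}
  S→A B: FOLLOW(B) ⊇ FOLLOW(S) ⊇ {$}; new: +{$}
  S→b C: FOLLOW(C) ⊇ FOLLOW(S) ⊇ {$}; new: +{$}
  FOLLOW[S]={$}  FOLLOW[A]={a,b,c}  FOLLOW[B]={$}  FOLLOW[C]={$}
round 2:
  C→a A: FOLLOW(A) ⊇ FOLLOW(C) ⊇ {$}; new: +{$}
  FOLLOW[S]={$}  FOLLOW[A]={$,a,b,c}  FOLLOW[B]={$}  FOLLOW[C]={$}
round 3: (stable)
  FOLLOW[S]={$}  FOLLOW[A]={$,a,b,c}  FOLLOW[B]={$}  FOLLOW[C]={$}

FOLLOW(A) = ["$", "a", "b", "c"]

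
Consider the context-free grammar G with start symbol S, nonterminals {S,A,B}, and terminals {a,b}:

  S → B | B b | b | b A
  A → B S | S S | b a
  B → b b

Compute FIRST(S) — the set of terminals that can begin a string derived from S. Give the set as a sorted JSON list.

FIRST iteration:
pass 1:
  A via A→b a: +{b}
  B via B→b b: +{b}
  S via S→B: +{b}
  FIRST(S)={b}  FIRST(A)={b}  FIRST(B)={b}
pass 2: done
  FIRST(S)={b}  FIRST(A)={b}  FIRST(B)={b}

FIRST(S) = ["b"]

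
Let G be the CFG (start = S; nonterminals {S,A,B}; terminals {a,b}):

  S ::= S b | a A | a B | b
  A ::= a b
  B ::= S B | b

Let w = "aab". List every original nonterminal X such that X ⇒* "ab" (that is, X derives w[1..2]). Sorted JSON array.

CNF form of G:
  S -> S T1 | T0 A | T0 B | b
  A -> T0 T1
  B -> S B | b
  T0 -> a
  T1 -> b

CYK fill (cells [i..j] with 1 ≤ i ≤ j ≤ 2 only):
  cell(1,1) a: {T0}  orig:{}
  cell(2,2) b: {B,S,T1}  orig:{B,S}
  cell(1,2) ab: {A,S}

Original NTs in T[1,2] deriving "ab": ["A", "S"]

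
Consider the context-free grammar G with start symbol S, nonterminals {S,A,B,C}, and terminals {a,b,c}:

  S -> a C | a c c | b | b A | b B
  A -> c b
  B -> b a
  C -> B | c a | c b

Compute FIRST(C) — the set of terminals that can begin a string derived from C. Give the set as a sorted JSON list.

Compute FIRST by fixpoint:
[1]
  A via A→c b: +{c}
  B via B→b a: +{b}
  C via C→B: +{b}
  C via C→c a: +{c}
  S via S→a C: +{a}
  S via S→b: +{b}
  FIRST[S]={a,b}  FIRST[A]={c}  FIRST[B]={b}  FIRST[C]={b,c}
[2] (stable)
  FIRST[S]={a,b}  FIRST[A]={c}  FIRST[B]={b}  FIRST[C]={b,c}

FIRST(C) = ["b", "c"]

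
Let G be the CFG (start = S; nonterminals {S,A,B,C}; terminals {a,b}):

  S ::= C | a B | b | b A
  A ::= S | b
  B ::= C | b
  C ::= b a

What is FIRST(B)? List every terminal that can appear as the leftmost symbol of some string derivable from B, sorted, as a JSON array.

FIRST iteration:
pass 1:
  A via A→b: +{b}
  B via B→b: +{b}
  C via C→b a: +{b}
  S via S→C: +{b}
  S via S→a B: +{a}
  FIRST[S]={a,b}  FIRST[A]={b}  FIRST[B]={b}  FIRST[C]={b}
pass 2:
  A via A→S: +{a}
  FIRST[S]={a,b}  FIRST[A]={a,b}  FIRST[B]={b}  FIRST[C]={b}
pass 3: done
  FIRST[S]={a,b}  FIRST[A]={a,b}  FIRST[B]={b}  FIRST[C]={b}

FIRST(B) = ["b"]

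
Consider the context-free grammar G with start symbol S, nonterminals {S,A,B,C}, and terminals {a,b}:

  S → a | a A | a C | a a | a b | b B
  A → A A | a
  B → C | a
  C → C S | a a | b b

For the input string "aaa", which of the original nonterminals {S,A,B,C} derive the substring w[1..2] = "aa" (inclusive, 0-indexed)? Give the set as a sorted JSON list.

Convert to CNF:
  S -> T0 A | T0 C | T0 T0 | T0 T1 | T1 B | a
  A -> A A | a
  B -> C S | T0 T0 | T1 T1 | a
  C -> C S | T0 T0 | T1 T1
  T0 -> a
  T1 -> b

CYK fill, restricted to cells inside w[1..2]:
  [1..1]={A,B,S,T0}  "a"  orig:{A,B,S}
  [2..2]={A,B,S,T0}  "a"  orig:{A,B,S}
  [1..2]={A,B,C,S}  "aa"

Original NTs in T[1,2] deriving "aa": ["A", "B", "C", "S"]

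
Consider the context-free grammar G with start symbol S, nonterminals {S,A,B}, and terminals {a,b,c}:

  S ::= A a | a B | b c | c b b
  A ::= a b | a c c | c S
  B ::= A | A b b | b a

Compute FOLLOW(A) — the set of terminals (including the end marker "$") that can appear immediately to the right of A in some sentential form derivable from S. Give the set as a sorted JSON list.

FIRST sets, iterate to fixpoint:
round 1:
  A via A→a b: +{a}
  A via A→c S: +{c}
  B via B→A: +{a,c}
  B via B→b a: +{b}
  S via S→A a: +{a,c}
  S via S→b c: +{b}
  S: {a,b,c}  A: {a,c}  B: {a,b,c}
round 2: (stable)
  S: {a,b,c}  A: {a,c}  B: {a,b,c}

FOLLOW iteration:
seed FOLLOW(S) with $
iter 1:
  B→A b b: FOLLOW(A) ⊇ FIRST(b) = {b}; new: +{b}
  S→A a: FOLLOW(A) ⊇ FIRST(a) = {a}; new: +{a}
  S→a B: FOLLOW(B) ⊇ FOLLOW(S) ⊇ {$}; new: +{$}
  FOLLOW[S]={$}  FOLLOW[A]={a,b}  FOLLOW[B]={$}
iter 2:
  A→c S: FOLLOW(S) ⊇ FOLLOW(A) ⊇ {a,b}; new: +{a,b}
  B→A: FOLLOW(A) ⊇ FOLLOW(B) ⊇ {$}; new: +{$}
  S→a B: FOLLOW(B) ⊇ FOLLOW(S) ⊇ {$,a,b}; new: +{a,b}
  FOLLOW[S]={$,a,b}  FOLLOW[A]={$,a,b}  FOLLOW[B]={$,a,b}
iter 3: — fixpoint
  FOLLOW[S]={$,a,b}  FOLLOW[A]={$,a,b}  FOLLOW[B]={$,a,b}

FOLLOW(A) = ["$", "a", "b"]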